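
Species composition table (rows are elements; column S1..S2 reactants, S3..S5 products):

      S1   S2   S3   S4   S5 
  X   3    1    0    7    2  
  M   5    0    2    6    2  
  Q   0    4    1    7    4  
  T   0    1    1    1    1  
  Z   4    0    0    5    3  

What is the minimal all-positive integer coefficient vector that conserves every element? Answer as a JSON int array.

Coefficients: [2, 3, 1, 1, 1]

X: 2·3+3·1 = 9 | 1·0+1·7+1·2 = 9
M: 2·5+3·0 = 10 | 1·2+1·6+1·2 = 10
Q: 2·0+3·4 = 12 | 1·1+1·7+1·4 = 12
T: 2·0+3·1 = 3 | 1·1+1·1+1·1 = 3
Z: 2·4+3·0 = 8 | 1·0+1·5+1·3 = 8
gcd(2,3,1,1,1) = 1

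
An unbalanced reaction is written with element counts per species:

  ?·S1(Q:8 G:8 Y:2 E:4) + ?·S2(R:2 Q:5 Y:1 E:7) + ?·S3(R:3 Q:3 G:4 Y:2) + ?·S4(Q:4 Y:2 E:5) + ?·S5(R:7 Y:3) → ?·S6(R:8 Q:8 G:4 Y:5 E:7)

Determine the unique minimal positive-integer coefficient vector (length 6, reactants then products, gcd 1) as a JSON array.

Coefficients: [1, 4, 4, 2, 4, 6]

R: 1·0+4·2+4·3+2·0+4·7 = 48 | 6·8 = 48
Q: 1·8+4·5+4·3+2·4+4·0 = 48 | 6·8 = 48
G: 1·8+4·0+4·4+2·0+4·0 = 24 | 6·4 = 24
Y: 1·2+4·1+4·2+2·2+4·3 = 30 | 6·5 = 30
E: 1·4+4·7+4·0+2·5+4·0 = 42 | 6·7 = 42
gcd(1,4,4,2,4,6) = 1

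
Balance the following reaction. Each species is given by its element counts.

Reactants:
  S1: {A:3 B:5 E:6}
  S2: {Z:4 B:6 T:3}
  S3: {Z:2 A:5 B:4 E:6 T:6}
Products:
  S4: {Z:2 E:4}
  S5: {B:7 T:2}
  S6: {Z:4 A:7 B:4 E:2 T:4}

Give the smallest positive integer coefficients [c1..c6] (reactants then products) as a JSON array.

Z: 3·0+4·4+1·2 = 18 | 5·2+5·0+2·4 = 18
A: 3·3+4·0+1·5 = 14 | 5·0+5·0+2·7 = 14
B: 3·5+4·6+1·4 = 43 | 5·0+5·7+2·4 = 43
E: 3·6+4·0+1·6 = 24 | 5·4+5·0+2·2 = 24
T: 3·0+4·3+1·6 = 18 | 5·0+5·2+2·4 = 18
gcd(3,4,1,5,5,2) = 1

Coefficients: [3, 4, 1, 5, 5, 2]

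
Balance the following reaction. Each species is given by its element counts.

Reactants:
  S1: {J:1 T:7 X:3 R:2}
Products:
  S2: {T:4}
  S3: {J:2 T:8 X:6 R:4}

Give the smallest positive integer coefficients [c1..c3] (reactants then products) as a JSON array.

J: 4·1 = 4 | 3·0+2·2 = 4
T: 4·7 = 28 | 3·4+2·8 = 28
X: 4·3 = 12 | 3·0+2·6 = 12
R: 4·2 = 8 | 3·0+2·4 = 8
gcd(4,3,2) = 1

Coefficients: [4, 3, 2]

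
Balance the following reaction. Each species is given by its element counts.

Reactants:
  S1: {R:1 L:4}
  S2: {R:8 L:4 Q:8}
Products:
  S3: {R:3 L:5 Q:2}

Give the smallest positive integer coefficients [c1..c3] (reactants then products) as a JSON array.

Coefficients: [4, 1, 4]

R: 4·1+1·8 = 12 | 4·3 = 12
L: 4·4+1·4 = 20 | 4·5 = 20
Q: 4·0+1·8 = 8 | 4·2 = 8
gcd(4,1,4) = 1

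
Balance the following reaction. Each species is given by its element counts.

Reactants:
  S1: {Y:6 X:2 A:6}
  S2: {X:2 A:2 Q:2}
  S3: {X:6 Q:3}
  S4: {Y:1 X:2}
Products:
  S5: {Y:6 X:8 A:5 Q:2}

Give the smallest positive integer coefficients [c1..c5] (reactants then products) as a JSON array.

Y: 3·6+1·0+2·0+6·1 = 24 | 4·6 = 24
X: 3·2+1·2+2·6+6·2 = 32 | 4·8 = 32
A: 3·6+1·2+2·0+6·0 = 20 | 4·5 = 20
Q: 3·0+1·2+2·3+6·0 = 8 | 4·2 = 8
gcd(3,1,2,6,4) = 1

Coefficients: [3, 1, 2, 6, 4]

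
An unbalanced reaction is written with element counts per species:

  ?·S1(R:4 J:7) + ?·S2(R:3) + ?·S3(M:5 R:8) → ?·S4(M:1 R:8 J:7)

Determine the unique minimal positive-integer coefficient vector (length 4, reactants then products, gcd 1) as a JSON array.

Coefficients: [5, 4, 1, 5]

M: 5·0+4·0+1·5 = 5 | 5·1 = 5
R: 5·4+4·3+1·8 = 40 | 5·8 = 40
J: 5·7+4·0+1·0 = 35 | 5·7 = 35
gcd(5,4,1,5) = 1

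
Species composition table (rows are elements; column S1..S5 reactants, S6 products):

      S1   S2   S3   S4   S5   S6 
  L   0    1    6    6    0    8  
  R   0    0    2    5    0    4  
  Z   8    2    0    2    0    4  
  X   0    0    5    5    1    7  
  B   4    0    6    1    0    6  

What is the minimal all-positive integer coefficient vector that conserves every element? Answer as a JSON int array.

Coefficients: [1, 2, 3, 2, 3, 4]

L: 1·0+2·1+3·6+2·6+3·0 = 32 | 4·8 = 32
R: 1·0+2·0+3·2+2·5+3·0 = 16 | 4·4 = 16
Z: 1·8+2·2+3·0+2·2+3·0 = 16 | 4·4 = 16
X: 1·0+2·0+3·5+2·5+3·1 = 28 | 4·7 = 28
B: 1·4+2·0+3·6+2·1+3·0 = 24 | 4·6 = 24
gcd(1,2,3,2,3,4) = 1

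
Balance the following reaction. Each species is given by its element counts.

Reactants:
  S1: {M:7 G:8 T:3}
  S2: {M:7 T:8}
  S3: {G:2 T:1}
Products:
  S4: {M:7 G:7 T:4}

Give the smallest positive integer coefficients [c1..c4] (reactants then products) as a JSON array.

M: 5·7+1·7+1·0 = 42 | 6·7 = 42
G: 5·8+1·0+1·2 = 42 | 6·7 = 42
T: 5·3+1·8+1·1 = 24 | 6·4 = 24
gcd(5,1,1,6) = 1

Coefficients: [5, 1, 1, 6]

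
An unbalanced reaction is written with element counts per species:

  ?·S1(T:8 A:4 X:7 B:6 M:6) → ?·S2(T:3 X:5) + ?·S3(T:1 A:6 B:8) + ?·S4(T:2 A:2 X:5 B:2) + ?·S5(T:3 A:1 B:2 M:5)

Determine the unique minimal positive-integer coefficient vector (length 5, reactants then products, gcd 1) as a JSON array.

Coefficients: [5, 6, 2, 1, 6]

T: 5·8 = 40 | 6·3+2·1+1·2+6·3 = 40
A: 5·4 = 20 | 6·0+2·6+1·2+6·1 = 20
X: 5·7 = 35 | 6·5+2·0+1·5+6·0 = 35
B: 5·6 = 30 | 6·0+2·8+1·2+6·2 = 30
M: 5·6 = 30 | 6·0+2·0+1·0+6·5 = 30
gcd(5,6,2,1,6) = 1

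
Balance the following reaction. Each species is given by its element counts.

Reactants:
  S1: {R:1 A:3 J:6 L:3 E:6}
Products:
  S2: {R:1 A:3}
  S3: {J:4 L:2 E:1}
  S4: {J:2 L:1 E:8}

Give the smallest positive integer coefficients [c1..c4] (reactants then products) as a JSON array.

Coefficients: [5, 5, 6, 3]

R: 5·1 = 5 | 5·1+6·0+3·0 = 5
A: 5·3 = 15 | 5·3+6·0+3·0 = 15
J: 5·6 = 30 | 5·0+6·4+3·2 = 30
L: 5·3 = 15 | 5·0+6·2+3·1 = 15
E: 5·6 = 30 | 5·0+6·1+3·8 = 30
gcd(5,5,6,3) = 1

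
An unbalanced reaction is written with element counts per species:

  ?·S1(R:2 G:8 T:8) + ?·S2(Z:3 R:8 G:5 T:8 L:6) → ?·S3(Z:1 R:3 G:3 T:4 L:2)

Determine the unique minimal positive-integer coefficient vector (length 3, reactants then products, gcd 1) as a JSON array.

Coefficients: [1, 2, 6]

Z: 1·0+2·3 = 6 | 6·1 = 6
R: 1·2+2·8 = 18 | 6·3 = 18
G: 1·8+2·5 = 18 | 6·3 = 18
T: 1·8+2·8 = 24 | 6·4 = 24
L: 1·0+2·6 = 12 | 6·2 = 12
gcd(1,2,6) = 1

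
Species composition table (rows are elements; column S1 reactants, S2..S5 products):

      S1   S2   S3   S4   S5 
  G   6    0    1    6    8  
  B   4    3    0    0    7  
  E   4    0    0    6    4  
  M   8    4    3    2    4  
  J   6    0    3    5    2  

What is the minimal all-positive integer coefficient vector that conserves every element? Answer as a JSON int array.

Coefficients: [4, 3, 4, 2, 1]

G: 4·6 = 24 | 3·0+4·1+2·6+1·8 = 24
B: 4·4 = 16 | 3·3+4·0+2·0+1·7 = 16
E: 4·4 = 16 | 3·0+4·0+2·6+1·4 = 16
M: 4·8 = 32 | 3·4+4·3+2·2+1·4 = 32
J: 4·6 = 24 | 3·0+4·3+2·5+1·2 = 24
gcd(4,3,4,2,1) = 1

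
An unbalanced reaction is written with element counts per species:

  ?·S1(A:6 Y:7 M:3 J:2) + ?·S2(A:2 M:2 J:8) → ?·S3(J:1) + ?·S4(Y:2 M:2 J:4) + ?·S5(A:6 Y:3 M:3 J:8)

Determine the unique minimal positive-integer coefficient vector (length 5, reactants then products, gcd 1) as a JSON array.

Coefficients: [3, 6, 2, 3, 5]

A: 3·6+6·2 = 30 | 2·0+3·0+5·6 = 30
Y: 3·7+6·0 = 21 | 2·0+3·2+5·3 = 21
M: 3·3+6·2 = 21 | 2·0+3·2+5·3 = 21
J: 3·2+6·8 = 54 | 2·1+3·4+5·8 = 54
gcd(3,6,2,3,5) = 1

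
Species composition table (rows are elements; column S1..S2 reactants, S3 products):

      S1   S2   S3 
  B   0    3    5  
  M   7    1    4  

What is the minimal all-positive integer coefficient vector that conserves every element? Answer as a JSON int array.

B: 1·0+5·3 = 15 | 3·5 = 15
M: 1·7+5·1 = 12 | 3·4 = 12
gcd(1,5,3) = 1

Coefficients: [1, 5, 3]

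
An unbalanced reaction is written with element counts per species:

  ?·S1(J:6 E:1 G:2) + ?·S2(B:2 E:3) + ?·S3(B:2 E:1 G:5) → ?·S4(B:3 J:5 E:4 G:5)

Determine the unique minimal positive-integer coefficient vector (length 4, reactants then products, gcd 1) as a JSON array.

B: 5·0+5·2+4·2 = 18 | 6·3 = 18
J: 5·6+5·0+4·0 = 30 | 6·5 = 30
E: 5·1+5·3+4·1 = 24 | 6·4 = 24
G: 5·2+5·0+4·5 = 30 | 6·5 = 30
gcd(5,5,4,6) = 1

Coefficients: [5, 5, 4, 6]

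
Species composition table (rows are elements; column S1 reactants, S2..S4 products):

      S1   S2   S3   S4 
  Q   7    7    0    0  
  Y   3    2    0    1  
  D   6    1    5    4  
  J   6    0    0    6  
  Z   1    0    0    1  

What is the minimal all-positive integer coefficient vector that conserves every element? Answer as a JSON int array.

Coefficients: [5, 5, 1, 5]

Q: 5·7 = 35 | 5·7+1·0+5·0 = 35
Y: 5·3 = 15 | 5·2+1·0+5·1 = 15
D: 5·6 = 30 | 5·1+1·5+5·4 = 30
J: 5·6 = 30 | 5·0+1·0+5·6 = 30
Z: 5·1 = 5 | 5·0+1·0+5·1 = 5
gcd(5,5,1,5) = 1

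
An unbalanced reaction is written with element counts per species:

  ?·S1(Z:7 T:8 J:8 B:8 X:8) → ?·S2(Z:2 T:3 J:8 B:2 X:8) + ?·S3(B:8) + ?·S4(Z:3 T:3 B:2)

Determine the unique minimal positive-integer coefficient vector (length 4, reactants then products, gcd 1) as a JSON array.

Coefficients: [3, 3, 1, 5]

Z: 3·7 = 21 | 3·2+1·0+5·3 = 21
T: 3·8 = 24 | 3·3+1·0+5·3 = 24
J: 3·8 = 24 | 3·8+1·0+5·0 = 24
B: 3·8 = 24 | 3·2+1·8+5·2 = 24
X: 3·8 = 24 | 3·8+1·0+5·0 = 24
gcd(3,3,1,5) = 1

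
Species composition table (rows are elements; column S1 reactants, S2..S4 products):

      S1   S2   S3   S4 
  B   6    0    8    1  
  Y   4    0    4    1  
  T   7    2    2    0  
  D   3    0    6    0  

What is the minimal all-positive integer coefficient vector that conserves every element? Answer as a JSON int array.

B: 2·6 = 12 | 6·0+1·8+4·1 = 12
Y: 2·4 = 8 | 6·0+1·4+4·1 = 8
T: 2·7 = 14 | 6·2+1·2+4·0 = 14
D: 2·3 = 6 | 6·0+1·6+4·0 = 6
gcd(2,6,1,4) = 1

Coefficients: [2, 6, 1, 4]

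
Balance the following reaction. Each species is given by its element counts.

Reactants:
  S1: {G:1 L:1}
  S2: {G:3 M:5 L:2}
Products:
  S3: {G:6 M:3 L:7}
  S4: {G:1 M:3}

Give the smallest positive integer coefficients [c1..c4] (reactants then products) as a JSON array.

Coefficients: [1, 3, 1, 4]

G: 1·1+3·3 = 10 | 1·6+4·1 = 10
M: 1·0+3·5 = 15 | 1·3+4·3 = 15
L: 1·1+3·2 = 7 | 1·7+4·0 = 7
gcd(1,3,1,4) = 1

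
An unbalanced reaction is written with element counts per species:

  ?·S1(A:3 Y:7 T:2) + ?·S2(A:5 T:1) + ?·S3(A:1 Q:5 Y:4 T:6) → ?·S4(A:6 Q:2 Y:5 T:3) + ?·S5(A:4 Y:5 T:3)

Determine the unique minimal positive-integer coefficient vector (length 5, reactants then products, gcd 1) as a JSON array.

A: 6·3+6·5+2·1 = 50 | 5·6+5·4 = 50
Q: 6·0+6·0+2·5 = 10 | 5·2+5·0 = 10
Y: 6·7+6·0+2·4 = 50 | 5·5+5·5 = 50
T: 6·2+6·1+2·6 = 30 | 5·3+5·3 = 30
gcd(6,6,2,5,5) = 1

Coefficients: [6, 6, 2, 5, 5]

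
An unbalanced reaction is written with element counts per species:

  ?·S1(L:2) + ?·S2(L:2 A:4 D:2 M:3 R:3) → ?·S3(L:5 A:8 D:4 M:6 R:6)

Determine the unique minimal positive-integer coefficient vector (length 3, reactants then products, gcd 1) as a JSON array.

Coefficients: [1, 4, 2]

L: 1·2+4·2 = 10 | 2·5 = 10
A: 1·0+4·4 = 16 | 2·8 = 16
D: 1·0+4·2 = 8 | 2·4 = 8
M: 1·0+4·3 = 12 | 2·6 = 12
R: 1·0+4·3 = 12 | 2·6 = 12
gcd(1,4,2) = 1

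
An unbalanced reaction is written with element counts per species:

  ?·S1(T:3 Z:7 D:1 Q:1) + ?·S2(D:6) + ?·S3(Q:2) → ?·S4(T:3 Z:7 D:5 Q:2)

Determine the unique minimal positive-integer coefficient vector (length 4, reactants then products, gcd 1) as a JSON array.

T: 6·3+4·0+3·0 = 18 | 6·3 = 18
Z: 6·7+4·0+3·0 = 42 | 6·7 = 42
D: 6·1+4·6+3·0 = 30 | 6·5 = 30
Q: 6·1+4·0+3·2 = 12 | 6·2 = 12
gcd(6,4,3,6) = 1

Coefficients: [6, 4, 3, 6]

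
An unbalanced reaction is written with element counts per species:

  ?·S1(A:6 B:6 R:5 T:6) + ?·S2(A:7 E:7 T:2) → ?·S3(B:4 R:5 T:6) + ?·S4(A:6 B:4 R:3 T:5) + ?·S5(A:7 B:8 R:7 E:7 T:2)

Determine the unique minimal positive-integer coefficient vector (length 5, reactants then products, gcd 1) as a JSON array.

A: 6·6+1·7 = 43 | 1·0+6·6+1·7 = 43
B: 6·6+1·0 = 36 | 1·4+6·4+1·8 = 36
R: 6·5+1·0 = 30 | 1·5+6·3+1·7 = 30
E: 6·0+1·7 = 7 | 1·0+6·0+1·7 = 7
T: 6·6+1·2 = 38 | 1·6+6·5+1·2 = 38
gcd(6,1,1,6,1) = 1

Coefficients: [6, 1, 1, 6, 1]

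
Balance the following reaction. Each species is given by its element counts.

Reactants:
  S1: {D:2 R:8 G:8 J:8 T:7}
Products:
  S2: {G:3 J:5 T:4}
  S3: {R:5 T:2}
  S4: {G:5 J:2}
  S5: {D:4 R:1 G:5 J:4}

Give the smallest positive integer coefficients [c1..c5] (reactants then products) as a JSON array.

Coefficients: [2, 2, 3, 1, 1]

D: 2·2 = 4 | 2·0+3·0+1·0+1·4 = 4
R: 2·8 = 16 | 2·0+3·5+1·0+1·1 = 16
G: 2·8 = 16 | 2·3+3·0+1·5+1·5 = 16
J: 2·8 = 16 | 2·5+3·0+1·2+1·4 = 16
T: 2·7 = 14 | 2·4+3·2+1·0+1·0 = 14
gcd(2,2,3,1,1) = 1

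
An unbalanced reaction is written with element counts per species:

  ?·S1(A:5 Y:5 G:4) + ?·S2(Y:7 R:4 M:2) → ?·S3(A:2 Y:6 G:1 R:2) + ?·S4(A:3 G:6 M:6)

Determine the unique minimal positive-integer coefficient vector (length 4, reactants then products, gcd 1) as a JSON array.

Coefficients: [3, 3, 6, 1]

A: 3·5+3·0 = 15 | 6·2+1·3 = 15
Y: 3·5+3·7 = 36 | 6·6+1·0 = 36
G: 3·4+3·0 = 12 | 6·1+1·6 = 12
R: 3·0+3·4 = 12 | 6·2+1·0 = 12
M: 3·0+3·2 = 6 | 6·0+1·6 = 6
gcd(3,3,6,1) = 1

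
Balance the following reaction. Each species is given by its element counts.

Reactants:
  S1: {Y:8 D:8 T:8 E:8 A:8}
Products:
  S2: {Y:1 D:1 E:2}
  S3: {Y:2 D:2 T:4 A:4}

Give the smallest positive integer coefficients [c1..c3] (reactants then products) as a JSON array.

Coefficients: [1, 4, 2]

Y: 1·8 = 8 | 4·1+2·2 = 8
D: 1·8 = 8 | 4·1+2·2 = 8
T: 1·8 = 8 | 4·0+2·4 = 8
E: 1·8 = 8 | 4·2+2·0 = 8
A: 1·8 = 8 | 4·0+2·4 = 8
gcd(1,4,2) = 1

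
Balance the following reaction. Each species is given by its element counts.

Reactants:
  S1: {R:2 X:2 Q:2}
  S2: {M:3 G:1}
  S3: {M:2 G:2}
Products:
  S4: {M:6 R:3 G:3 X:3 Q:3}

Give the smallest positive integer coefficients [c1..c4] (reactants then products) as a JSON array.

M: 6·0+6·3+3·2 = 24 | 4·6 = 24
R: 6·2+6·0+3·0 = 12 | 4·3 = 12
G: 6·0+6·1+3·2 = 12 | 4·3 = 12
X: 6·2+6·0+3·0 = 12 | 4·3 = 12
Q: 6·2+6·0+3·0 = 12 | 4·3 = 12
gcd(6,6,3,4) = 1

Coefficients: [6, 6, 3, 4]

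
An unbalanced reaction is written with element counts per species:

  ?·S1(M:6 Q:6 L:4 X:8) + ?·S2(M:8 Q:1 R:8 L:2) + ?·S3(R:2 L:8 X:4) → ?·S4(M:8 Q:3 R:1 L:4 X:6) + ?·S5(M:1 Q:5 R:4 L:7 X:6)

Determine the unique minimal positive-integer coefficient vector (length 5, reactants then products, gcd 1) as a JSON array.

Coefficients: [6, 2, 3, 6, 4]

M: 6·6+2·8+3·0 = 52 | 6·8+4·1 = 52
Q: 6·6+2·1+3·0 = 38 | 6·3+4·5 = 38
R: 6·0+2·8+3·2 = 22 | 6·1+4·4 = 22
L: 6·4+2·2+3·8 = 52 | 6·4+4·7 = 52
X: 6·8+2·0+3·4 = 60 | 6·6+4·6 = 60
gcd(6,2,3,6,4) = 1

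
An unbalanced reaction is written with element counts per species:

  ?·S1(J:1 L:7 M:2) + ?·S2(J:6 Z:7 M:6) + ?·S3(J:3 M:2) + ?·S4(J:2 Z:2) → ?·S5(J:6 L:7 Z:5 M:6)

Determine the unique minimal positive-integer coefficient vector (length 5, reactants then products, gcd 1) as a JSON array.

Coefficients: [5, 3, 1, 2, 5]

J: 5·1+3·6+1·3+2·2 = 30 | 5·6 = 30
L: 5·7+3·0+1·0+2·0 = 35 | 5·7 = 35
Z: 5·0+3·7+1·0+2·2 = 25 | 5·5 = 25
M: 5·2+3·6+1·2+2·0 = 30 | 5·6 = 30
gcd(5,3,1,2,5) = 1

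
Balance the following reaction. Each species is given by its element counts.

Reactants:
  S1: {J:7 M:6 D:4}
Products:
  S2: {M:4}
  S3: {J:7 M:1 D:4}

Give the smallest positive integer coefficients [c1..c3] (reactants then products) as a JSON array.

Coefficients: [4, 5, 4]

J: 4·7 = 28 | 5·0+4·7 = 28
M: 4·6 = 24 | 5·4+4·1 = 24
D: 4·4 = 16 | 5·0+4·4 = 16
gcd(4,5,4) = 1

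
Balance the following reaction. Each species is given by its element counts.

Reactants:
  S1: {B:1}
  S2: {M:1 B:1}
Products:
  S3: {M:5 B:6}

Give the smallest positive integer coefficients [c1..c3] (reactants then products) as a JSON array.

M: 1·0+5·1 = 5 | 1·5 = 5
B: 1·1+5·1 = 6 | 1·6 = 6
gcd(1,5,1) = 1

Coefficients: [1, 5, 1]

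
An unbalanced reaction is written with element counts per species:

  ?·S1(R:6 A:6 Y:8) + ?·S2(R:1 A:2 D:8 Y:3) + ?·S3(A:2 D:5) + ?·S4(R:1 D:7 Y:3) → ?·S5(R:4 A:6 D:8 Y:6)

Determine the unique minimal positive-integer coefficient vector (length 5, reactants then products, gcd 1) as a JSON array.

Coefficients: [3, 1, 5, 1, 5]

R: 3·6+1·1+5·0+1·1 = 20 | 5·4 = 20
A: 3·6+1·2+5·2+1·0 = 30 | 5·6 = 30
D: 3·0+1·8+5·5+1·7 = 40 | 5·8 = 40
Y: 3·8+1·3+5·0+1·3 = 30 | 5·6 = 30
gcd(3,1,5,1,5) = 1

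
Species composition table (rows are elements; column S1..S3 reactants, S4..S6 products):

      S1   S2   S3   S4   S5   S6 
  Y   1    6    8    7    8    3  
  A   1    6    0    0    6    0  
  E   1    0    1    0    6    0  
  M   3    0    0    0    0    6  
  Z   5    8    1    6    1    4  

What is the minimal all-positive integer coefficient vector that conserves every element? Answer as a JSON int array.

Y: 6·1+1·6+6·8 = 60 | 5·7+2·8+3·3 = 60
A: 6·1+1·6+6·0 = 12 | 5·0+2·6+3·0 = 12
E: 6·1+1·0+6·1 = 12 | 5·0+2·6+3·0 = 12
M: 6·3+1·0+6·0 = 18 | 5·0+2·0+3·6 = 18
Z: 6·5+1·8+6·1 = 44 | 5·6+2·1+3·4 = 44
gcd(6,1,6,5,2,3) = 1

Coefficients: [6, 1, 6, 5, 2, 3]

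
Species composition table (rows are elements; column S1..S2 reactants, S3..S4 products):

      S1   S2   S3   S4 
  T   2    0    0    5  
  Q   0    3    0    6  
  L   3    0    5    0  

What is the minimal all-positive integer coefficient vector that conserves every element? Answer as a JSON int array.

T: 5·2+4·0 = 10 | 3·0+2·5 = 10
Q: 5·0+4·3 = 12 | 3·0+2·6 = 12
L: 5·3+4·0 = 15 | 3·5+2·0 = 15
gcd(5,4,3,2) = 1

Coefficients: [5, 4, 3, 2]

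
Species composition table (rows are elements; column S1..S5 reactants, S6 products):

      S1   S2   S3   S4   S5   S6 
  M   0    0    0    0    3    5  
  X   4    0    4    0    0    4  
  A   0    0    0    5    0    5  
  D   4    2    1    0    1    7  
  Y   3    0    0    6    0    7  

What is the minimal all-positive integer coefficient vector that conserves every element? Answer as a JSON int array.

Coefficients: [1, 5, 2, 3, 5, 3]

M: 1·0+5·0+2·0+3·0+5·3 = 15 | 3·5 = 15
X: 1·4+5·0+2·4+3·0+5·0 = 12 | 3·4 = 12
A: 1·0+5·0+2·0+3·5+5·0 = 15 | 3·5 = 15
D: 1·4+5·2+2·1+3·0+5·1 = 21 | 3·7 = 21
Y: 1·3+5·0+2·0+3·6+5·0 = 21 | 3·7 = 21
gcd(1,5,2,3,5,3) = 1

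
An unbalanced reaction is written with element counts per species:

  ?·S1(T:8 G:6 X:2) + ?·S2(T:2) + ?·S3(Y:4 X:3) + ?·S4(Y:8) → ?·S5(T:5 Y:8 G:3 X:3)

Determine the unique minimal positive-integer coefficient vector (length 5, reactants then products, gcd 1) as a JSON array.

T: 3·8+3·2+4·0+4·0 = 30 | 6·5 = 30
Y: 3·0+3·0+4·4+4·8 = 48 | 6·8 = 48
G: 3·6+3·0+4·0+4·0 = 18 | 6·3 = 18
X: 3·2+3·0+4·3+4·0 = 18 | 6·3 = 18
gcd(3,3,4,4,6) = 1

Coefficients: [3, 3, 4, 4, 6]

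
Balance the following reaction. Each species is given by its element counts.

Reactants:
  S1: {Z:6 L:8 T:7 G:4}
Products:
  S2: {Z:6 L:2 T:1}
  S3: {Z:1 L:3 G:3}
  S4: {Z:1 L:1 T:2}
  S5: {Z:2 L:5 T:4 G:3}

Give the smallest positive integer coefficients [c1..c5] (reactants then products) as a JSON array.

Z: 3·6 = 18 | 1·6+2·1+6·1+2·2 = 18
L: 3·8 = 24 | 1·2+2·3+6·1+2·5 = 24
T: 3·7 = 21 | 1·1+2·0+6·2+2·4 = 21
G: 3·4 = 12 | 1·0+2·3+6·0+2·3 = 12
gcd(3,1,2,6,2) = 1

Coefficients: [3, 1, 2, 6, 2]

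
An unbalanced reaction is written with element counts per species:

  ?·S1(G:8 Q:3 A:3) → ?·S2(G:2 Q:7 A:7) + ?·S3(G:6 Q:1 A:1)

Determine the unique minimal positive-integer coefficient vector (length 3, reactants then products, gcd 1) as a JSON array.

G: 4·8 = 32 | 1·2+5·6 = 32
Q: 4·3 = 12 | 1·7+5·1 = 12
A: 4·3 = 12 | 1·7+5·1 = 12
gcd(4,1,5) = 1

Coefficients: [4, 1, 5]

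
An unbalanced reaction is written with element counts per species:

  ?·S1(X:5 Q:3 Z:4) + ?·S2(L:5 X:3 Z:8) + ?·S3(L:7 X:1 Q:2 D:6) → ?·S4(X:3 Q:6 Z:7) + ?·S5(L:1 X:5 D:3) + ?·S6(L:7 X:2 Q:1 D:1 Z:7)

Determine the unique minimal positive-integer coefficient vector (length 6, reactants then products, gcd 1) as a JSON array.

L: 4·0+5·5+3·7 = 46 | 2·0+4·1+6·7 = 46
X: 4·5+5·3+3·1 = 38 | 2·3+4·5+6·2 = 38
Q: 4·3+5·0+3·2 = 18 | 2·6+4·0+6·1 = 18
D: 4·0+5·0+3·6 = 18 | 2·0+4·3+6·1 = 18
Z: 4·4+5·8+3·0 = 56 | 2·7+4·0+6·7 = 56
gcd(4,5,3,2,4,6) = 1

Coefficients: [4, 5, 3, 2, 4, 6]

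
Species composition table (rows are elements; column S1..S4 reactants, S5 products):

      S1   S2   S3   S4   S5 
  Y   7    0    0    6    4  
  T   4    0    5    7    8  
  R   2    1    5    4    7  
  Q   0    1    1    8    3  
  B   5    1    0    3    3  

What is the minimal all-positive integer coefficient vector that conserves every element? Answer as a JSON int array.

Coefficients: [2, 2, 5, 1, 5]

Y: 2·7+2·0+5·0+1·6 = 20 | 5·4 = 20
T: 2·4+2·0+5·5+1·7 = 40 | 5·8 = 40
R: 2·2+2·1+5·5+1·4 = 35 | 5·7 = 35
Q: 2·0+2·1+5·1+1·8 = 15 | 5·3 = 15
B: 2·5+2·1+5·0+1·3 = 15 | 5·3 = 15
gcd(2,2,5,1,5) = 1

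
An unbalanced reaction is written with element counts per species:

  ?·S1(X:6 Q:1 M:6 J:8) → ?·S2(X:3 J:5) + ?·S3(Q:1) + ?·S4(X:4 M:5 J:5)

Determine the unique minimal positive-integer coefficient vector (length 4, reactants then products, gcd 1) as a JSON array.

X: 5·6 = 30 | 2·3+5·0+6·4 = 30
Q: 5·1 = 5 | 2·0+5·1+6·0 = 5
M: 5·6 = 30 | 2·0+5·0+6·5 = 30
J: 5·8 = 40 | 2·5+5·0+6·5 = 40
gcd(5,2,5,6) = 1

Coefficients: [5, 2, 5, 6]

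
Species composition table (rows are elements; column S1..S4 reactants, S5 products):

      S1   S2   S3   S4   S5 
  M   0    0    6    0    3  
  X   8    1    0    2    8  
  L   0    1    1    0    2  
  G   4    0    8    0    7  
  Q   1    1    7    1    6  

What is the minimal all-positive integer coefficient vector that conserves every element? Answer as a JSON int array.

Coefficients: [3, 6, 2, 1, 4]

M: 3·0+6·0+2·6+1·0 = 12 | 4·3 = 12
X: 3·8+6·1+2·0+1·2 = 32 | 4·8 = 32
L: 3·0+6·1+2·1+1·0 = 8 | 4·2 = 8
G: 3·4+6·0+2·8+1·0 = 28 | 4·7 = 28
Q: 3·1+6·1+2·7+1·1 = 24 | 4·6 = 24
gcd(3,6,2,1,4) = 1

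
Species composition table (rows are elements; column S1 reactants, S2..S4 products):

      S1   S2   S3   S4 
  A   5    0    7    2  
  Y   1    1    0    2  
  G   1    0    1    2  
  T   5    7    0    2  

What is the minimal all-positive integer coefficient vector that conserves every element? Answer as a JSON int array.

Coefficients: [6, 4, 4, 1]

A: 6·5 = 30 | 4·0+4·7+1·2 = 30
Y: 6·1 = 6 | 4·1+4·0+1·2 = 6
G: 6·1 = 6 | 4·0+4·1+1·2 = 6
T: 6·5 = 30 | 4·7+4·0+1·2 = 30
gcd(6,4,4,1) = 1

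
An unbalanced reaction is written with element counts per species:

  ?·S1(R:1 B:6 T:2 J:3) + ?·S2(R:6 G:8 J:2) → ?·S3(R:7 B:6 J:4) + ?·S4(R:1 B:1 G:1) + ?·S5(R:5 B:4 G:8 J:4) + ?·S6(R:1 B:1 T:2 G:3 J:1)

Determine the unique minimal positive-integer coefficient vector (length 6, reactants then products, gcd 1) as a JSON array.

Coefficients: [5, 5, 2, 1, 3, 5]

R: 5·1+5·6 = 35 | 2·7+1·1+3·5+5·1 = 35
B: 5·6+5·0 = 30 | 2·6+1·1+3·4+5·1 = 30
T: 5·2+5·0 = 10 | 2·0+1·0+3·0+5·2 = 10
G: 5·0+5·8 = 40 | 2·0+1·1+3·8+5·3 = 40
J: 5·3+5·2 = 25 | 2·4+1·0+3·4+5·1 = 25
gcd(5,5,2,1,3,5) = 1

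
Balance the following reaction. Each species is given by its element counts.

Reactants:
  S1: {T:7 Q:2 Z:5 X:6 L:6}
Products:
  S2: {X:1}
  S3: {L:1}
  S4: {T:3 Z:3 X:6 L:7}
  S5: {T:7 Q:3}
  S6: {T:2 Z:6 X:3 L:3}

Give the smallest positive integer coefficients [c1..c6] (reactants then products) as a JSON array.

T: 3·7 = 21 | 6·0+5·0+1·3+2·7+2·2 = 21
Q: 3·2 = 6 | 6·0+5·0+1·0+2·3+2·0 = 6
Z: 3·5 = 15 | 6·0+5·0+1·3+2·0+2·6 = 15
X: 3·6 = 18 | 6·1+5·0+1·6+2·0+2·3 = 18
L: 3·6 = 18 | 6·0+5·1+1·7+2·0+2·3 = 18
gcd(3,6,5,1,2,2) = 1

Coefficients: [3, 6, 5, 1, 2, 2]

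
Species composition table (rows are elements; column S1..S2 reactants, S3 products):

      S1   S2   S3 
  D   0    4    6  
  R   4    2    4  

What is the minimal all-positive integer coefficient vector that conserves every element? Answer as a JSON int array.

Coefficients: [1, 6, 4]

D: 1·0+6·4 = 24 | 4·6 = 24
R: 1·4+6·2 = 16 | 4·4 = 16
gcd(1,6,4) = 1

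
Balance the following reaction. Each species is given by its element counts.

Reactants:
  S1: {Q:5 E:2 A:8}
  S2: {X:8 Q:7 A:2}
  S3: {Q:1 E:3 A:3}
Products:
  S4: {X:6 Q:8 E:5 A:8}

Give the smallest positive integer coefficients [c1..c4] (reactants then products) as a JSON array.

X: 1·0+3·8+6·0 = 24 | 4·6 = 24
Q: 1·5+3·7+6·1 = 32 | 4·8 = 32
E: 1·2+3·0+6·3 = 20 | 4·5 = 20
A: 1·8+3·2+6·3 = 32 | 4·8 = 32
gcd(1,3,6,4) = 1

Coefficients: [1, 3, 6, 4]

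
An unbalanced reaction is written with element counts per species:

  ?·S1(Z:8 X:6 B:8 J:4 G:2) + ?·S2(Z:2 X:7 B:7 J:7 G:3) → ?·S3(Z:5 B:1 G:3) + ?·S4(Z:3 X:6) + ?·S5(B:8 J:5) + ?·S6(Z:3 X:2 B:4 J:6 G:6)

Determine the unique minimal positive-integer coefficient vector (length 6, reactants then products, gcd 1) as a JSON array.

Z: 3·8+2·2 = 28 | 2·5+5·3+4·0+1·3 = 28
X: 3·6+2·7 = 32 | 2·0+5·6+4·0+1·2 = 32
B: 3·8+2·7 = 38 | 2·1+5·0+4·8+1·4 = 38
J: 3·4+2·7 = 26 | 2·0+5·0+4·5+1·6 = 26
G: 3·2+2·3 = 12 | 2·3+5·0+4·0+1·6 = 12
gcd(3,2,2,5,4,1) = 1

Coefficients: [3, 2, 2, 5, 4, 1]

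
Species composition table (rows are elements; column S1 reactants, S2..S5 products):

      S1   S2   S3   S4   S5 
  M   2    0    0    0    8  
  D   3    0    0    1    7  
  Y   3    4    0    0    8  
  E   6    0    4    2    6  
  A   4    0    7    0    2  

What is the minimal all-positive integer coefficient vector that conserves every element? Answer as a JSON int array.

M: 4·2 = 8 | 1·0+2·0+5·0+1·8 = 8
D: 4·3 = 12 | 1·0+2·0+5·1+1·7 = 12
Y: 4·3 = 12 | 1·4+2·0+5·0+1·8 = 12
E: 4·6 = 24 | 1·0+2·4+5·2+1·6 = 24
A: 4·4 = 16 | 1·0+2·7+5·0+1·2 = 16
gcd(4,1,2,5,1) = 1

Coefficients: [4, 1, 2, 5, 1]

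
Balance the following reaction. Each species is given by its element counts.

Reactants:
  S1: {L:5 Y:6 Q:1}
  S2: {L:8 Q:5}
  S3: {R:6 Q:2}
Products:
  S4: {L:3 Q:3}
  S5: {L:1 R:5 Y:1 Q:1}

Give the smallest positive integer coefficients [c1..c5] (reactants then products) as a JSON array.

L: 1·5+2·8+5·0 = 21 | 5·3+6·1 = 21
R: 1·0+2·0+5·6 = 30 | 5·0+6·5 = 30
Y: 1·6+2·0+5·0 = 6 | 5·0+6·1 = 6
Q: 1·1+2·5+5·2 = 21 | 5·3+6·1 = 21
gcd(1,2,5,5,6) = 1

Coefficients: [1, 2, 5, 5, 6]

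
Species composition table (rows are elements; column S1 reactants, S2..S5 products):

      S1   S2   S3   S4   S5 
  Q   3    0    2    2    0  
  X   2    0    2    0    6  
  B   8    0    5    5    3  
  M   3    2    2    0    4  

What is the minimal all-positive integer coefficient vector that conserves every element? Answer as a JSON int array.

Q: 6·3 = 18 | 4·0+3·2+6·2+1·0 = 18
X: 6·2 = 12 | 4·0+3·2+6·0+1·6 = 12
B: 6·8 = 48 | 4·0+3·5+6·5+1·3 = 48
M: 6·3 = 18 | 4·2+3·2+6·0+1·4 = 18
gcd(6,4,3,6,1) = 1

Coefficients: [6, 4, 3, 6, 1]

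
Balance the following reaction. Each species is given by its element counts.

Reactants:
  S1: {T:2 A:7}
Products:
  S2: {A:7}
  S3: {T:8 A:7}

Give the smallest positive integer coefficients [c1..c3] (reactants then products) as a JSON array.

Coefficients: [4, 3, 1]

T: 4·2 = 8 | 3·0+1·8 = 8
A: 4·7 = 28 | 3·7+1·7 = 28
gcd(4,3,1) = 1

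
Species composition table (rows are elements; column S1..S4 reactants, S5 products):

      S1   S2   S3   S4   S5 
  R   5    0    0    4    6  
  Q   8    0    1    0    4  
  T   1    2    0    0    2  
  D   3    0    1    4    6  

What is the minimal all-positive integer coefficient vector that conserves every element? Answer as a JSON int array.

R: 2·5+4·0+4·0+5·4 = 30 | 5·6 = 30
Q: 2·8+4·0+4·1+5·0 = 20 | 5·4 = 20
T: 2·1+4·2+4·0+5·0 = 10 | 5·2 = 10
D: 2·3+4·0+4·1+5·4 = 30 | 5·6 = 30
gcd(2,4,4,5,5) = 1

Coefficients: [2, 4, 4, 5, 5]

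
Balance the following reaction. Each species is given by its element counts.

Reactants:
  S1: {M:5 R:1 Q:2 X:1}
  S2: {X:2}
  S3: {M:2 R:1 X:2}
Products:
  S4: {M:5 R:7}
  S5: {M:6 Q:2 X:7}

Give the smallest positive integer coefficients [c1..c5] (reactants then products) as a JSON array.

Coefficients: [3, 5, 4, 1, 3]

M: 3·5+5·0+4·2 = 23 | 1·5+3·6 = 23
R: 3·1+5·0+4·1 = 7 | 1·7+3·0 = 7
Q: 3·2+5·0+4·0 = 6 | 1·0+3·2 = 6
X: 3·1+5·2+4·2 = 21 | 1·0+3·7 = 21
gcd(3,5,4,1,3) = 1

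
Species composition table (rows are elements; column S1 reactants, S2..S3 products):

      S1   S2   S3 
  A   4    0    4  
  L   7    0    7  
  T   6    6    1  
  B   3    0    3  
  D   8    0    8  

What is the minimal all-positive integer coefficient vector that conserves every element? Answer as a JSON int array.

A: 6·4 = 24 | 5·0+6·4 = 24
L: 6·7 = 42 | 5·0+6·7 = 42
T: 6·6 = 36 | 5·6+6·1 = 36
B: 6·3 = 18 | 5·0+6·3 = 18
D: 6·8 = 48 | 5·0+6·8 = 48
gcd(6,5,6) = 1

Coefficients: [6, 5, 6]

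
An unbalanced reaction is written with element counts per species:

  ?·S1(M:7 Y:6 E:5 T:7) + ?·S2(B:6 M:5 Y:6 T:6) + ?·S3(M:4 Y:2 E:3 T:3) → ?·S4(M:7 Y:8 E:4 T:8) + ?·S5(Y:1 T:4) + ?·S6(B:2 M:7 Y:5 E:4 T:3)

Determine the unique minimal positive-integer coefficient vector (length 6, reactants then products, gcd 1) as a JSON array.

B: 5·0+2·6+1·0 = 12 | 1·0+6·0+6·2 = 12
M: 5·7+2·5+1·4 = 49 | 1·7+6·0+6·7 = 49
Y: 5·6+2·6+1·2 = 44 | 1·8+6·1+6·5 = 44
E: 5·5+2·0+1·3 = 28 | 1·4+6·0+6·4 = 28
T: 5·7+2·6+1·3 = 50 | 1·8+6·4+6·3 = 50
gcd(5,2,1,1,6,6) = 1

Coefficients: [5, 2, 1, 1, 6, 6]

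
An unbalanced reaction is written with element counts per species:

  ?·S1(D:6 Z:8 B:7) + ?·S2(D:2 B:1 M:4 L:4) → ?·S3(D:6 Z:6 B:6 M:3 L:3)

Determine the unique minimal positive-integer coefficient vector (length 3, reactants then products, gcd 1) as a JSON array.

D: 3·6+3·2 = 24 | 4·6 = 24
Z: 3·8+3·0 = 24 | 4·6 = 24
B: 3·7+3·1 = 24 | 4·6 = 24
M: 3·0+3·4 = 12 | 4·3 = 12
L: 3·0+3·4 = 12 | 4·3 = 12
gcd(3,3,4) = 1

Coefficients: [3, 3, 4]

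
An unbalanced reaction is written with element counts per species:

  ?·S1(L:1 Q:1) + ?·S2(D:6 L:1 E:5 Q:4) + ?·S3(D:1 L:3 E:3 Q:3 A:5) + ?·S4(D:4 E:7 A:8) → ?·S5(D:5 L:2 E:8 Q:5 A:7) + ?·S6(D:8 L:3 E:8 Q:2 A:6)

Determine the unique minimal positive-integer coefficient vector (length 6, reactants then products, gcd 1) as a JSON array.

D: 4·0+5·6+4·1+5·4 = 54 | 6·5+3·8 = 54
L: 4·1+5·1+4·3+5·0 = 21 | 6·2+3·3 = 21
E: 4·0+5·5+4·3+5·7 = 72 | 6·8+3·8 = 72
Q: 4·1+5·4+4·3+5·0 = 36 | 6·5+3·2 = 36
A: 4·0+5·0+4·5+5·8 = 60 | 6·7+3·6 = 60
gcd(4,5,4,5,6,3) = 1

Coefficients: [4, 5, 4, 5, 6, 3]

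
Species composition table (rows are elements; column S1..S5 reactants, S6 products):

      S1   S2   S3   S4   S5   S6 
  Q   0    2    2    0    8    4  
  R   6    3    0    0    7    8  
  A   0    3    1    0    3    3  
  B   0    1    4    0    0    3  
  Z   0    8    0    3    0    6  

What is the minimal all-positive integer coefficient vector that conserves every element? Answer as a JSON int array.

Q: 4·0+3·2+3·2+2·0+1·8 = 20 | 5·4 = 20
R: 4·6+3·3+3·0+2·0+1·7 = 40 | 5·8 = 40
A: 4·0+3·3+3·1+2·0+1·3 = 15 | 5·3 = 15
B: 4·0+3·1+3·4+2·0+1·0 = 15 | 5·3 = 15
Z: 4·0+3·8+3·0+2·3+1·0 = 30 | 5·6 = 30
gcd(4,3,3,2,1,5) = 1

Coefficients: [4, 3, 3, 2, 1, 5]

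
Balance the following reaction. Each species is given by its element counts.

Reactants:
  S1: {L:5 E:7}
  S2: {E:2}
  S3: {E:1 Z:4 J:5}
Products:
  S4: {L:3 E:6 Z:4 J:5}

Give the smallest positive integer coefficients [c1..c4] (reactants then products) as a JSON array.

Coefficients: [3, 2, 5, 5]

L: 3·5+2·0+5·0 = 15 | 5·3 = 15
E: 3·7+2·2+5·1 = 30 | 5·6 = 30
Z: 3·0+2·0+5·4 = 20 | 5·4 = 20
J: 3·0+2·0+5·5 = 25 | 5·5 = 25
gcd(3,2,5,5) = 1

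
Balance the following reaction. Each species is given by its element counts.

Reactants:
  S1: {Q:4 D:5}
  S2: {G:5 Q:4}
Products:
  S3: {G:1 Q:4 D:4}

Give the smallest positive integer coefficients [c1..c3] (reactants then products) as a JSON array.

G: 4·0+1·5 = 5 | 5·1 = 5
Q: 4·4+1·4 = 20 | 5·4 = 20
D: 4·5+1·0 = 20 | 5·4 = 20
gcd(4,1,5) = 1

Coefficients: [4, 1, 5]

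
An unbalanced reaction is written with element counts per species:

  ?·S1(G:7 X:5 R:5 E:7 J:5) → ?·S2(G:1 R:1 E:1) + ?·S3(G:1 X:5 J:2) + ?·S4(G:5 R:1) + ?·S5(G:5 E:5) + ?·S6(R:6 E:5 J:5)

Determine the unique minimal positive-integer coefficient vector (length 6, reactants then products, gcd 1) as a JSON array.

Coefficients: [5, 5, 5, 2, 3, 3]

G: 5·7 = 35 | 5·1+5·1+2·5+3·5+3·0 = 35
X: 5·5 = 25 | 5·0+5·5+2·0+3·0+3·0 = 25
R: 5·5 = 25 | 5·1+5·0+2·1+3·0+3·6 = 25
E: 5·7 = 35 | 5·1+5·0+2·0+3·5+3·5 = 35
J: 5·5 = 25 | 5·0+5·2+2·0+3·0+3·5 = 25
gcd(5,5,5,2,3,3) = 1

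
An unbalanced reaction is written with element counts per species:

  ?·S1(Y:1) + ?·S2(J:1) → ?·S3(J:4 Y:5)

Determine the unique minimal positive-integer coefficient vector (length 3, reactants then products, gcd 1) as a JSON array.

J: 5·0+4·1 = 4 | 1·4 = 4
Y: 5·1+4·0 = 5 | 1·5 = 5
gcd(5,4,1) = 1

Coefficients: [5, 4, 1]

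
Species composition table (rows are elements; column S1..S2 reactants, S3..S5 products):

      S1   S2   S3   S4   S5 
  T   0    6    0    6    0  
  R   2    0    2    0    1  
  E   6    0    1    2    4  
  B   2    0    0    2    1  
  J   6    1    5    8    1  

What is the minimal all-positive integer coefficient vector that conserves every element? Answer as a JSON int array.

T: 5·0+2·6 = 12 | 2·0+2·6+6·0 = 12
R: 5·2+2·0 = 10 | 2·2+2·0+6·1 = 10
E: 5·6+2·0 = 30 | 2·1+2·2+6·4 = 30
B: 5·2+2·0 = 10 | 2·0+2·2+6·1 = 10
J: 5·6+2·1 = 32 | 2·5+2·8+6·1 = 32
gcd(5,2,2,2,6) = 1

Coefficients: [5, 2, 2, 2, 6]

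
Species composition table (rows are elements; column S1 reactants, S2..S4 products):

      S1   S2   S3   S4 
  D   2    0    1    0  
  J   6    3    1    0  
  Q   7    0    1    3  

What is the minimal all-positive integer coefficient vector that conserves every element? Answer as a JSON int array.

Coefficients: [3, 4, 6, 5]

D: 3·2 = 6 | 4·0+6·1+5·0 = 6
J: 3·6 = 18 | 4·3+6·1+5·0 = 18
Q: 3·7 = 21 | 4·0+6·1+5·3 = 21
gcd(3,4,6,5) = 1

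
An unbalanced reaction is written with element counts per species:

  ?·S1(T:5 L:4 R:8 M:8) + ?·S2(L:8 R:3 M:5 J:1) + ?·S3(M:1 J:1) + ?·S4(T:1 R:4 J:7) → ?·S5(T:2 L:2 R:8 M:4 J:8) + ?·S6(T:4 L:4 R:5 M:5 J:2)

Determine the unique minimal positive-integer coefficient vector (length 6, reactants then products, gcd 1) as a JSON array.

T: 3·5+1·0+2·0+5·1 = 20 | 4·2+3·4 = 20
L: 3·4+1·8+2·0+5·0 = 20 | 4·2+3·4 = 20
R: 3·8+1·3+2·0+5·4 = 47 | 4·8+3·5 = 47
M: 3·8+1·5+2·1+5·0 = 31 | 4·4+3·5 = 31
J: 3·0+1·1+2·1+5·7 = 38 | 4·8+3·2 = 38
gcd(3,1,2,5,4,3) = 1

Coefficients: [3, 1, 2, 5, 4, 3]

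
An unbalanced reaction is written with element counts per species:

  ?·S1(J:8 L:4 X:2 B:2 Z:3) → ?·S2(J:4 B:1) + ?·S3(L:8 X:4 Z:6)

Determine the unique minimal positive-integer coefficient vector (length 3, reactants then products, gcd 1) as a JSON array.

Coefficients: [2, 4, 1]

J: 2·8 = 16 | 4·4+1·0 = 16
L: 2·4 = 8 | 4·0+1·8 = 8
X: 2·2 = 4 | 4·0+1·4 = 4
B: 2·2 = 4 | 4·1+1·0 = 4
Z: 2·3 = 6 | 4·0+1·6 = 6
gcd(2,4,1) = 1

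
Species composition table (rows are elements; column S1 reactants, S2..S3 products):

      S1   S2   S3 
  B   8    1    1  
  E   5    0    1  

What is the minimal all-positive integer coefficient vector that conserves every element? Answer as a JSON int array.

B: 1·8 = 8 | 3·1+5·1 = 8
E: 1·5 = 5 | 3·0+5·1 = 5
gcd(1,3,5) = 1

Coefficients: [1, 3, 5]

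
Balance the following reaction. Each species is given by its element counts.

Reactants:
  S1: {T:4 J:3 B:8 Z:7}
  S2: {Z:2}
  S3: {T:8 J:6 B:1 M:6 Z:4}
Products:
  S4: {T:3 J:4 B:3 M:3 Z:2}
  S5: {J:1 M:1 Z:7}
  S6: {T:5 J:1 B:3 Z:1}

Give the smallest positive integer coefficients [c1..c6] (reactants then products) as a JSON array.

Coefficients: [2, 4, 2, 3, 3, 3]

T: 2·4+4·0+2·8 = 24 | 3·3+3·0+3·5 = 24
J: 2·3+4·0+2·6 = 18 | 3·4+3·1+3·1 = 18
B: 2·8+4·0+2·1 = 18 | 3·3+3·0+3·3 = 18
M: 2·0+4·0+2·6 = 12 | 3·3+3·1+3·0 = 12
Z: 2·7+4·2+2·4 = 30 | 3·2+3·7+3·1 = 30
gcd(2,4,2,3,3,3) = 1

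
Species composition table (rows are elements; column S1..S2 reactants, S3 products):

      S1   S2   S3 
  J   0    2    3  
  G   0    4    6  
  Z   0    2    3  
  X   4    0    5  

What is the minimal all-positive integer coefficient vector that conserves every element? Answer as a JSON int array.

J: 5·0+6·2 = 12 | 4·3 = 12
G: 5·0+6·4 = 24 | 4·6 = 24
Z: 5·0+6·2 = 12 | 4·3 = 12
X: 5·4+6·0 = 20 | 4·5 = 20
gcd(5,6,4) = 1

Coefficients: [5, 6, 4]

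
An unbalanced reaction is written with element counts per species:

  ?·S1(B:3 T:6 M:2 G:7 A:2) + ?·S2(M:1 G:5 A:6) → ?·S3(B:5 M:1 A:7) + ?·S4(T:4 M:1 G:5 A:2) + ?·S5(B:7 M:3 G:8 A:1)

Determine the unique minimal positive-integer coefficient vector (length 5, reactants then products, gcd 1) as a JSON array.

Coefficients: [4, 2, 1, 6, 1]

B: 4·3+2·0 = 12 | 1·5+6·0+1·7 = 12
T: 4·6+2·0 = 24 | 1·0+6·4+1·0 = 24
M: 4·2+2·1 = 10 | 1·1+6·1+1·3 = 10
G: 4·7+2·5 = 38 | 1·0+6·5+1·8 = 38
A: 4·2+2·6 = 20 | 1·7+6·2+1·1 = 20
gcd(4,2,1,6,1) = 1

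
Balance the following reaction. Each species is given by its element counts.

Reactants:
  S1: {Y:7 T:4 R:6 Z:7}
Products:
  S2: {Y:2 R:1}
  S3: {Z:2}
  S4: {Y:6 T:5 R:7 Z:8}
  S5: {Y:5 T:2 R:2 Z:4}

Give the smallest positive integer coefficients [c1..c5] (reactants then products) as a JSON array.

Coefficients: [6, 4, 1, 4, 2]

Y: 6·7 = 42 | 4·2+1·0+4·6+2·5 = 42
T: 6·4 = 24 | 4·0+1·0+4·5+2·2 = 24
R: 6·6 = 36 | 4·1+1·0+4·7+2·2 = 36
Z: 6·7 = 42 | 4·0+1·2+4·8+2·4 = 42
gcd(6,4,1,4,2) = 1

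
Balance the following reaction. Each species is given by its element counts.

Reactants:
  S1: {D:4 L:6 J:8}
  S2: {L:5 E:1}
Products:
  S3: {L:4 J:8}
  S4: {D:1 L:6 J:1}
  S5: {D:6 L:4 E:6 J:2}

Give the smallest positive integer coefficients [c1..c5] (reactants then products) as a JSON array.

D: 3·4+6·0 = 12 | 2·0+6·1+1·6 = 12
L: 3·6+6·5 = 48 | 2·4+6·6+1·4 = 48
E: 3·0+6·1 = 6 | 2·0+6·0+1·6 = 6
J: 3·8+6·0 = 24 | 2·8+6·1+1·2 = 24
gcd(3,6,2,6,1) = 1

Coefficients: [3, 6, 2, 6, 1]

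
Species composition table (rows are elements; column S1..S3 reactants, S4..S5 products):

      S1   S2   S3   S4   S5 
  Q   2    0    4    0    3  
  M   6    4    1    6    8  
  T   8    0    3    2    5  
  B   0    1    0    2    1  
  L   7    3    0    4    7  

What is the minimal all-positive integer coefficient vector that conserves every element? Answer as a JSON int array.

Coefficients: [2, 6, 2, 1, 4]

Q: 2·2+6·0+2·4 = 12 | 1·0+4·3 = 12
M: 2·6+6·4+2·1 = 38 | 1·6+4·8 = 38
T: 2·8+6·0+2·3 = 22 | 1·2+4·5 = 22
B: 2·0+6·1+2·0 = 6 | 1·2+4·1 = 6
L: 2·7+6·3+2·0 = 32 | 1·4+4·7 = 32
gcd(2,6,2,1,4) = 1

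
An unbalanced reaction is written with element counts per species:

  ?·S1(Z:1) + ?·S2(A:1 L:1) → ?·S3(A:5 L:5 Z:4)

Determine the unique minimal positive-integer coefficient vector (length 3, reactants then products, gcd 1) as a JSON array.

A: 4·0+5·1 = 5 | 1·5 = 5
L: 4·0+5·1 = 5 | 1·5 = 5
Z: 4·1+5·0 = 4 | 1·4 = 4
gcd(4,5,1) = 1

Coefficients: [4, 5, 1]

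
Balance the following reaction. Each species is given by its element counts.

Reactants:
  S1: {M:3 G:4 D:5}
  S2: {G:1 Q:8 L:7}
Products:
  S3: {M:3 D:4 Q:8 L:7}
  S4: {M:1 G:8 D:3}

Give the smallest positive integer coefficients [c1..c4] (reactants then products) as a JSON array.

M: 5·3+4·0 = 15 | 4·3+3·1 = 15
G: 5·4+4·1 = 24 | 4·0+3·8 = 24
D: 5·5+4·0 = 25 | 4·4+3·3 = 25
Q: 5·0+4·8 = 32 | 4·8+3·0 = 32
L: 5·0+4·7 = 28 | 4·7+3·0 = 28
gcd(5,4,4,3) = 1

Coefficients: [5, 4, 4, 3]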